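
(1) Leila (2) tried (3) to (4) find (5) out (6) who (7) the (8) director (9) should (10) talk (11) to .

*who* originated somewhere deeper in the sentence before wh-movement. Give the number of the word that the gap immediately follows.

Before movement: The director should talk to who.
'who' is the object of the preposition 'to'. Wh-movement fronts it, leaving a gap right after 'to':
Leila tried to find out who the director should talk to ___.
'to' is word 11.

11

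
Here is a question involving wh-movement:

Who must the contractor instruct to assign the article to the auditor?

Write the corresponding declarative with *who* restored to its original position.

'who' is the direct object of 'instruct'. Fronting leaves a gap immediately after 'instruct':
Who must the contractor instruct ___ to assign the article to the auditor?

The contractor must instruct who to assign the article to the auditor.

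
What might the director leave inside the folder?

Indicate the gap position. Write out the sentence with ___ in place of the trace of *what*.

What might the director leave ___ inside the folder?

Underlying clause: The director might leave what inside the folder.
The filler 'what' is interpreted as the direct object of 'leave'. The gap is right after 'leave'.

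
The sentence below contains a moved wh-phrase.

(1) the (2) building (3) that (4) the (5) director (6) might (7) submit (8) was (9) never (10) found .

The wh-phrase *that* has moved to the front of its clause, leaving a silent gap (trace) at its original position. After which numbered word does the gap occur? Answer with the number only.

7

'that' is the direct object of 'submit'. It moves to the left edge, and the trace sits right after 'submit':
The building that the director might submit ___ was never found.
'submit' is word 7.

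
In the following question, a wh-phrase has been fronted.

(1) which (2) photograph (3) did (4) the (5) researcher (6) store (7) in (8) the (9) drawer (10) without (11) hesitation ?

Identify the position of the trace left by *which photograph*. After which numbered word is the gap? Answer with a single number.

6

In situ: The researcher did store which photograph in the drawer without hesitation.
'which photograph' functions as the direct object of 'store'. Wh-movement fronts it, leaving a gap right after 'store':
Which photograph did the researcher store ___ in the drawer without hesitation?
'store' is word 6.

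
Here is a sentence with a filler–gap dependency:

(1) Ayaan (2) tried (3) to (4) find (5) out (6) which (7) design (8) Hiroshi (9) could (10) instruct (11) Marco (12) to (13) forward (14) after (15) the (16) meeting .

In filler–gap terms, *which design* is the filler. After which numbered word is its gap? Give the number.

13

In situ: Hiroshi could instruct Marco to forward which design after the meeting.
The filler 'which design' is interpreted as the direct object of 'forward'. It moves to the left edge, and the trace sits right after 'forward':
Ayaan tried to find out which design Hiroshi could instruct Marco to forward ___ after the meeting.
'forward' is word 13.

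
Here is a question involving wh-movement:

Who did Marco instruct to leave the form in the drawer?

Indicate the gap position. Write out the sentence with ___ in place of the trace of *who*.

Who did Marco instruct ___ to leave the form in the drawer?

Pre-movement form: Marco did instruct who to leave the form in the drawer.
'who' functions as the direct object of 'instruct'. The gap is right after 'instruct'.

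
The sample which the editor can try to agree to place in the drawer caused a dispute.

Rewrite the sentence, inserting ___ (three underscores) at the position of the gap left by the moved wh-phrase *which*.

The filler 'which' is interpreted as the direct object of 'place'. The gap is right after 'place'.

The sample which the editor can try to agree to place ___ in the drawer caused a dispute.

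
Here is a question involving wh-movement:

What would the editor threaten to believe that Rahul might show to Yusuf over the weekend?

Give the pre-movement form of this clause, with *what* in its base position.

The editor would threaten to believe that Rahul might show what to Yusuf over the weekend.

'what' is the direct object of 'show'. Wh-movement fronts it, leaving a gap right after 'show':
What would the editor threaten to believe that Rahul might show ___ to Yusuf over the weekend?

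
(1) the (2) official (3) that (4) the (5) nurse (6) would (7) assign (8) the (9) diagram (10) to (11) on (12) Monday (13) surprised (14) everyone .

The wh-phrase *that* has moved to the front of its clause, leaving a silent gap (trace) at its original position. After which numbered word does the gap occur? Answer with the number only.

'that' is the object of the preposition 'to' (recipient of 'assign'). It moves to the left edge, and the trace sits right after 'to':
The official that the nurse would assign the diagram to ___ on Monday surprised everyone.
'to' is word 10.

10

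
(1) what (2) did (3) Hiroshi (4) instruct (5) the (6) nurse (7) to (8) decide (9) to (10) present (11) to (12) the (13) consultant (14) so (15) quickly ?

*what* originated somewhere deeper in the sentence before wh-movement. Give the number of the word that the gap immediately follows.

In situ: Hiroshi did instruct the nurse to decide to present what to the consultant so quickly.
'what' functions as the direct object of 'present'. Wh-movement fronts it, leaving a gap right after 'present':
What did Hiroshi instruct the nurse to decide to present ___ to the consultant so quickly?
'present' is word 10.

10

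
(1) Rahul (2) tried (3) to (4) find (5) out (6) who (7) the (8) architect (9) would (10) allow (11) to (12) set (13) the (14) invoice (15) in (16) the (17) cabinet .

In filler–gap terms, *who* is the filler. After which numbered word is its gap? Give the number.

Before movement: The architect would allow who to set the invoice in the cabinet.
'who' is the direct object of 'allow'. Fronting leaves a gap immediately after 'allow':
Rahul tried to find out who the architect would allow ___ to set the invoice in the cabinet.
'allow' is word 10.

10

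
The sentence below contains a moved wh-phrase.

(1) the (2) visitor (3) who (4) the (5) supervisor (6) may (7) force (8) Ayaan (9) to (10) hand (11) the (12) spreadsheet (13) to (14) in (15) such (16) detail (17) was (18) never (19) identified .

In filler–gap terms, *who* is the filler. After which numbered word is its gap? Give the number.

'who' functions as the object of the preposition 'to' (recipient of 'hand'). Wh-movement fronts it, leaving a gap right after 'to':
The visitor who the supervisor may force Ayaan to hand the spreadsheet to ___ in such detail was never identified.
'to' is word 13.

13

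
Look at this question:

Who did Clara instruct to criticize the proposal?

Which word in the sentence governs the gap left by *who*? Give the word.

instruct

Pre-movement form: Clara did instruct who to criticize the proposal.
'who' is the direct object of 'instruct'. It moves to the left edge, and the trace sits right after 'instruct':
Who did Clara instruct ___ to criticize the proposal?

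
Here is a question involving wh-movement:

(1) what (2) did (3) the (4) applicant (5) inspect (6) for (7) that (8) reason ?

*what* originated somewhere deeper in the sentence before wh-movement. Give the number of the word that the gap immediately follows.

5

Underlying clause: The applicant did inspect what for that reason.
'what' functions as the direct object of 'inspect'. Wh-movement fronts it, leaving a gap right after 'inspect':
What did the applicant inspect ___ for that reason?
'inspect' is word 5.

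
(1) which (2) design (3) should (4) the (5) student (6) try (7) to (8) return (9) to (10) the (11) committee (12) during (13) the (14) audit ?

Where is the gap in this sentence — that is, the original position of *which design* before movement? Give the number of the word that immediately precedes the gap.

8

Underlying clause: The student should try to return which design to the committee during the audit.
'which design' is the direct object of 'return'. Wh-movement fronts it, leaving a gap right after 'return':
Which design should the student try to return ___ to the committee during the audit?
'return' is word 8.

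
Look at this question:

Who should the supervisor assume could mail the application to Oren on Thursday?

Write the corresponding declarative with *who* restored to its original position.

'who' functions as the subject of the clause embedded under 'assume'. Wh-movement fronts it, leaving a gap right after 'assume':
Who should the supervisor assume ___ could mail the application to Oren on Thursday?

The supervisor should assume who could mail the application to Oren on Thursday.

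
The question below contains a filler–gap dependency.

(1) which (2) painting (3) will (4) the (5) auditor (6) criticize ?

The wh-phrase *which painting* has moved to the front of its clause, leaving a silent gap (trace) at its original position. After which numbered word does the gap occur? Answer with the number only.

6

Underlying clause: The auditor will criticize which painting.
'which painting' functions as the direct object of 'criticize'. Wh-movement fronts it, leaving a gap right after 'criticize':
Which painting will the auditor criticize ___?
'criticize' is word 6.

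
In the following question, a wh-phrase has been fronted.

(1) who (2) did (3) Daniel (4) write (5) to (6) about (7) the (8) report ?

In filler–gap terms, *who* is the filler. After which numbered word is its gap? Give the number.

Before movement: Daniel did write to who about the report.
The filler 'who' is interpreted as the object of the preposition 'to'. It moves to the left edge, and the trace sits right after 'to':
Who did Daniel write to ___ about the report?
'to' is word 5.

5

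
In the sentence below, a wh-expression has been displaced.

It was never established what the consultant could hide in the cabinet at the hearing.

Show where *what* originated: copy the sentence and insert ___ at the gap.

It was never established what the consultant could hide ___ in the cabinet at the hearing.

Underlying clause: The consultant could hide what in the cabinet at the hearing.
'what' is the direct object of 'hide'. The gap is right after 'hide'.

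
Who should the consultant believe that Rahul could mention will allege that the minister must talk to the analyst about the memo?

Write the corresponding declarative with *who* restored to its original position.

The consultant should believe that Rahul could mention who will allege that the minister must talk to the analyst about the memo.

The filler 'who' is interpreted as the subject of the clause embedded under 'mention'. Fronting leaves a gap immediately after 'mention':
Who should the consultant believe that Rahul could mention ___ will allege that the minister must talk to the analyst about the memo?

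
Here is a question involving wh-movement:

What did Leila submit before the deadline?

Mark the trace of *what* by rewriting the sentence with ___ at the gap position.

Pre-movement form: Leila did submit what before the deadline.
The filler 'what' is interpreted as the direct object of 'submit'. The gap is right after 'submit'.

What did Leila submit ___ before the deadline?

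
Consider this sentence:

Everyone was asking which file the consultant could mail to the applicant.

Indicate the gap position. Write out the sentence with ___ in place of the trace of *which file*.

Everyone was asking which file the consultant could mail ___ to the applicant.

In situ: The consultant could mail which file to the applicant.
'which file' is the direct object of 'mail'. The gap is right after 'mail'.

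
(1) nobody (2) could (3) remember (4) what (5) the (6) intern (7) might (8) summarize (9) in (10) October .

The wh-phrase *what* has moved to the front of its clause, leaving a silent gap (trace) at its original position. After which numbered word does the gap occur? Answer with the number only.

8

In situ: The intern might summarize what in October.
The filler 'what' is interpreted as the direct object of 'summarize'. Fronting leaves a gap immediately after 'summarize':
Nobody could remember what the intern might summarize ___ in October.
'summarize' is word 8.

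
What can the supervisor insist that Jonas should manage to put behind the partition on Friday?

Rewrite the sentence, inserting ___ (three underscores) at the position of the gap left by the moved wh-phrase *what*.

What can the supervisor insist that Jonas should manage to put ___ behind the partition on Friday?

In situ: The supervisor can insist that Jonas should manage to put what behind the partition on Friday.
'what' functions as the direct object of 'put'. The gap is right after 'put'.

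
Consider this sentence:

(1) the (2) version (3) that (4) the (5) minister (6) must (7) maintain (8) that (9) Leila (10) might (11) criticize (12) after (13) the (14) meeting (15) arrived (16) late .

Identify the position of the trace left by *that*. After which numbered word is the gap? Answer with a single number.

'that' functions as the direct object of 'criticize'. Fronting leaves a gap immediately after 'criticize':
The version that the minister must maintain that Leila might criticize ___ after the meeting arrived late.
'criticize' is word 11.

11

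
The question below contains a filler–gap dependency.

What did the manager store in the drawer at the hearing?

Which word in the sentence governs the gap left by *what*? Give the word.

Underlying clause: The manager did store what in the drawer at the hearing.
'what' functions as the direct object of 'store'. Fronting leaves a gap immediately after 'store':
What did the manager store ___ in the drawer at the hearing?

store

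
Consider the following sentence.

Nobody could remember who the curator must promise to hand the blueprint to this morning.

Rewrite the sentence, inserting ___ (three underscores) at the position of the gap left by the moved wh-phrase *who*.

Nobody could remember who the curator must promise to hand the blueprint to ___ this morning.

Pre-movement form: The curator must promise to hand the blueprint to who this morning.
The filler 'who' is interpreted as the object of the preposition 'to' (recipient of 'hand'). The gap is right after 'to'.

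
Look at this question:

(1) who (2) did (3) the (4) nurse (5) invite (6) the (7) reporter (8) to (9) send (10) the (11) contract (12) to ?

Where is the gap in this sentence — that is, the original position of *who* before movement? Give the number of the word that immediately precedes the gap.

Before movement: The nurse did invite the reporter to send the contract to who.
The filler 'who' is interpreted as the object of the preposition 'to' (recipient of 'send'). Wh-movement fronts it, leaving a gap right after 'to':
Who did the nurse invite the reporter to send the contract to ___?
'to' is word 12.

12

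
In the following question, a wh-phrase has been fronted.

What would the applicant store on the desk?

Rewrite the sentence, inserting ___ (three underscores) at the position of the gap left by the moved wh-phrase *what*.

What would the applicant store ___ on the desk?

Pre-movement form: The applicant would store what on the desk.
'what' functions as the direct object of 'store'. The gap is right after 'store'.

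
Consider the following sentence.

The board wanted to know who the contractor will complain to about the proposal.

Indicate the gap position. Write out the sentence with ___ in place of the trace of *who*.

Before movement: The contractor will complain to who about the proposal.
'who' functions as the object of the preposition 'to'. The gap is right after 'to'.

The board wanted to know who the contractor will complain to ___ about the proposal.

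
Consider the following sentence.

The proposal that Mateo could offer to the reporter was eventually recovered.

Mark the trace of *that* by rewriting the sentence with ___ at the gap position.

The proposal that Mateo could offer ___ to the reporter was eventually recovered.

'that' functions as the direct object of 'offer'. The gap is right after 'offer'.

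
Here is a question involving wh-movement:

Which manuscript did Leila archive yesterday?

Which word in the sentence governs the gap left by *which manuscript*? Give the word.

archive

Before movement: Leila did archive which manuscript yesterday.
The filler 'which manuscript' is interpreted as the direct object of 'archive'. Fronting leaves a gap immediately after 'archive':
Which manuscript did Leila archive ___ yesterday?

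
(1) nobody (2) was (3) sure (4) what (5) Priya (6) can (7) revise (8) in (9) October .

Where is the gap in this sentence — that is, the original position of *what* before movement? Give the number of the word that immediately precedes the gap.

7

In situ: Priya can revise what in October.
The filler 'what' is interpreted as the direct object of 'revise'. Wh-movement fronts it, leaving a gap right after 'revise':
Nobody was sure what Priya can revise ___ in October.
'revise' is word 7.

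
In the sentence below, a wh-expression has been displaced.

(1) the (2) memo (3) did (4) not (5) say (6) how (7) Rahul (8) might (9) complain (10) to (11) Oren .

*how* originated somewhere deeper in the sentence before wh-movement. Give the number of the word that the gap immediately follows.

11

Underlying clause: Rahul might complain to Oren how.
'how' is the manner adjunct. Fronting leaves a gap immediately after 'Oren':
The memo did not say how Rahul might complain to Oren ___.
'Oren' is word 11.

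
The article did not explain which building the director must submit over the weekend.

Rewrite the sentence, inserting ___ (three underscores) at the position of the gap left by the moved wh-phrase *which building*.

Pre-movement form: The director must submit which building over the weekend.
'which building' is the direct object of 'submit'. The gap is right after 'submit'.

The article did not explain which building the director must submit ___ over the weekend.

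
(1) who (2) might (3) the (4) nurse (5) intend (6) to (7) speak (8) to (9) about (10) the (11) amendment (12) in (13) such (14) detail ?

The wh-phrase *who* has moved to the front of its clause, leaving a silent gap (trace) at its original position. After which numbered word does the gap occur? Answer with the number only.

8

Before movement: The nurse might intend to speak to who about the amendment in such detail.
'who' is the object of the preposition 'to'. Wh-movement fronts it, leaving a gap right after 'to':
Who might the nurse intend to speak to ___ about the amendment in such detail?
'to' is word 8.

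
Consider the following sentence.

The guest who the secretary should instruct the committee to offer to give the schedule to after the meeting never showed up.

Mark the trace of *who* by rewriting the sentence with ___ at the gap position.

The guest who the secretary should instruct the committee to offer to give the schedule to ___ after the meeting never showed up.

The filler 'who' is interpreted as the object of the preposition 'to' (recipient of 'give'). The gap is right after 'to'.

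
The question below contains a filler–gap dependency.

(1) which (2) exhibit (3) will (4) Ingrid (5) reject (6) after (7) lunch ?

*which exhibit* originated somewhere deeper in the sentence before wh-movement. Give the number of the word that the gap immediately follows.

5

Before movement: Ingrid will reject which exhibit after lunch.
The filler 'which exhibit' is interpreted as the direct object of 'reject'. It moves to the left edge, and the trace sits right after 'reject':
Which exhibit will Ingrid reject ___ after lunch?
'reject' is word 5.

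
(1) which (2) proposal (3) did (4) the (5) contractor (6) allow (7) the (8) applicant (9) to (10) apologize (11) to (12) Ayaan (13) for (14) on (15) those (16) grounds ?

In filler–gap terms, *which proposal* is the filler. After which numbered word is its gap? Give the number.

13

Pre-movement form: The contractor did allow the applicant to apologize to Ayaan for which proposal on those grounds.
'which proposal' is the object of the preposition 'for'. It moves to the left edge, and the trace sits right after 'for':
Which proposal did the contractor allow the applicant to apologize to Ayaan for ___ on those grounds?
'for' is word 13.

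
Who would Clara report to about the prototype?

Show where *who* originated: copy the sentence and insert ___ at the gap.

Pre-movement form: Clara would report to who about the prototype.
'who' functions as the object of the preposition 'to'. The gap is right after 'to'.

Who would Clara report to ___ about the prototype?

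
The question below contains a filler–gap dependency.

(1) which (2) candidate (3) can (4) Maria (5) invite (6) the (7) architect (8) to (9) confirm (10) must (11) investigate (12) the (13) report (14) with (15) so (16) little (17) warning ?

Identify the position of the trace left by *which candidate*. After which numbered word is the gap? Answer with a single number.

9

Before movement: Maria can invite the architect to confirm which candidate must investigate the report with so little warning.
'which candidate' functions as the subject of the clause embedded under 'confirm'. Wh-movement fronts it, leaving a gap right after 'confirm':
Which candidate can Maria invite the architect to confirm ___ must investigate the report with so little warning?
'confirm' is word 9.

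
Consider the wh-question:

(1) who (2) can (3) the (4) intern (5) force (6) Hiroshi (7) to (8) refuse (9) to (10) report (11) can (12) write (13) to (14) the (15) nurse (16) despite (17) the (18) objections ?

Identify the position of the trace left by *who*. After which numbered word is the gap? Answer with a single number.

10

Underlying clause: The intern can force Hiroshi to refuse to report who can write to the nurse despite the objections.
'who' functions as the subject of the clause embedded under 'report'. Wh-movement fronts it, leaving a gap right after 'report':
Who can the intern force Hiroshi to refuse to report ___ can write to the nurse despite the objections?
'report' is word 10.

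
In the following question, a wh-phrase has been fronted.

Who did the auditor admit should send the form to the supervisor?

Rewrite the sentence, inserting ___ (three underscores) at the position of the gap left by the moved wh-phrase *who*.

Who did the auditor admit ___ should send the form to the supervisor?

Pre-movement form: The auditor did admit who should send the form to the supervisor.
'who' functions as the subject of the clause embedded under 'admit'. The gap is right after 'admit'.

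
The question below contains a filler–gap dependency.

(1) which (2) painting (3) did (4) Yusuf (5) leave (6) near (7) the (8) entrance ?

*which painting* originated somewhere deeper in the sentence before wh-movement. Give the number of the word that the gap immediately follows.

5

In situ: Yusuf did leave which painting near the entrance.
'which painting' functions as the direct object of 'leave'. Fronting leaves a gap immediately after 'leave':
Which painting did Yusuf leave ___ near the entrance?
'leave' is word 5.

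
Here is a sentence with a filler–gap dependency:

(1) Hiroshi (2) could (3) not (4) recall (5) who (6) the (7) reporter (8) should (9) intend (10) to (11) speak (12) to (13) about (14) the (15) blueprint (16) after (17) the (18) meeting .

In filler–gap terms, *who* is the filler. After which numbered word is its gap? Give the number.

12

In situ: The reporter should intend to speak to who about the blueprint after the meeting.
The filler 'who' is interpreted as the object of the preposition 'to'. Wh-movement fronts it, leaving a gap right after 'to':
Hiroshi could not recall who the reporter should intend to speak to ___ about the blueprint after the meeting.
'to' is word 12.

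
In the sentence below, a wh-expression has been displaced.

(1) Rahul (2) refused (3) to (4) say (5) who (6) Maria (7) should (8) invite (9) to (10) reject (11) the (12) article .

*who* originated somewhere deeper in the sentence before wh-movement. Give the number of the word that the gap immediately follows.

Pre-movement form: Maria should invite who to reject the article.
The filler 'who' is interpreted as the direct object of 'invite'. It moves to the left edge, and the trace sits right after 'invite':
Rahul refused to say who Maria should invite ___ to reject the article.
'invite' is word 8.

8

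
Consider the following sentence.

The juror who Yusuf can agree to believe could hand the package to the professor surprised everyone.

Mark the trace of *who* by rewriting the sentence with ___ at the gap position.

The juror who Yusuf can agree to believe ___ could hand the package to the professor surprised everyone.

The filler 'who' is interpreted as the subject of the clause embedded under 'believe'. The gap is right after 'believe'.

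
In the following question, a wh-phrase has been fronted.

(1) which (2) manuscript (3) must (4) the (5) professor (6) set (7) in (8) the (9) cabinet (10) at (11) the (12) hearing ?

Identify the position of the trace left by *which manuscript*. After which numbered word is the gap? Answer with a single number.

Before movement: The professor must set which manuscript in the cabinet at the hearing.
The filler 'which manuscript' is interpreted as the direct object of 'set'. Fronting leaves a gap immediately after 'set':
Which manuscript must the professor set ___ in the cabinet at the hearing?
'set' is word 6.

6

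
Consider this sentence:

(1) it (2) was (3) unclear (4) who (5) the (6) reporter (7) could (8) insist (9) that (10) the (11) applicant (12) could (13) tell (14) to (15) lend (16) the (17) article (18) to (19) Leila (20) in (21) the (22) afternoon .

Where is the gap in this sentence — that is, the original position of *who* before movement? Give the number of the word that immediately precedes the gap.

In situ: The reporter could insist that the applicant could tell who to lend the article to Leila in the afternoon.
The filler 'who' is interpreted as the direct object of 'tell'. It moves to the left edge, and the trace sits right after 'tell':
It was unclear who the reporter could insist that the applicant could tell ___ to lend the article to Leila in the afternoon.
'tell' is word 13.

13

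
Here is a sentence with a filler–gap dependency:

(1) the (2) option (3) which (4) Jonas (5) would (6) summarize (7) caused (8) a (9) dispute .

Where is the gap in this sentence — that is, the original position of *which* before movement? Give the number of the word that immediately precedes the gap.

The filler 'which' is interpreted as the direct object of 'summarize'. Wh-movement fronts it, leaving a gap right after 'summarize':
The option which Jonas would summarize ___ caused a dispute.
'summarize' is word 6.

6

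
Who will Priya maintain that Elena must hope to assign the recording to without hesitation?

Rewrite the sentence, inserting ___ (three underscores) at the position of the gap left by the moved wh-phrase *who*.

Pre-movement form: Priya will maintain that Elena must hope to assign the recording to who without hesitation.
'who' functions as the object of the preposition 'to' (recipient of 'assign'). The gap is right after 'to'.

Who will Priya maintain that Elena must hope to assign the recording to ___ without hesitation?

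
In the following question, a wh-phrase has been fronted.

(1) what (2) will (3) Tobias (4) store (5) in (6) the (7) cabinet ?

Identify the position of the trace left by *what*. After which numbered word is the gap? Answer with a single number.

4

Underlying clause: Tobias will store what in the cabinet.
The filler 'what' is interpreted as the direct object of 'store'. It moves to the left edge, and the trace sits right after 'store':
What will Tobias store ___ in the cabinet?
'store' is word 4.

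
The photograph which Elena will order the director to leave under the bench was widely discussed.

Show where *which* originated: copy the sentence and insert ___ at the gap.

The photograph which Elena will order the director to leave ___ under the bench was widely discussed.

'which' is the direct object of 'leave'. The gap is right after 'leave'.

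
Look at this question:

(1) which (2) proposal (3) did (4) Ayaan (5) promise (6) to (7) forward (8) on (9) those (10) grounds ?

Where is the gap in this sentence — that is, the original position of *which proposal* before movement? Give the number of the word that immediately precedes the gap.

Pre-movement form: Ayaan did promise to forward which proposal on those grounds.
'which proposal' functions as the direct object of 'forward'. Fronting leaves a gap immediately after 'forward':
Which proposal did Ayaan promise to forward ___ on those grounds?
'forward' is word 7.

7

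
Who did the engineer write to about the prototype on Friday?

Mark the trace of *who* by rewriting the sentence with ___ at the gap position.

Who did the engineer write to ___ about the prototype on Friday?

Underlying clause: The engineer did write to who about the prototype on Friday.
'who' functions as the object of the preposition 'to'. The gap is right after 'to'.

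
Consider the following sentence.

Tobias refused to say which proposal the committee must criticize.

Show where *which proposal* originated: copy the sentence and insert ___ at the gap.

Tobias refused to say which proposal the committee must criticize ___.

In situ: The committee must criticize which proposal.
'which proposal' functions as the direct object of 'criticize'. The gap is right after 'criticize'.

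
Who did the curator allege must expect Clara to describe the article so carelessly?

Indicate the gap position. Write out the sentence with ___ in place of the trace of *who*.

Underlying clause: The curator did allege who must expect Clara to describe the article so carelessly.
'who' functions as the subject of the clause embedded under 'allege'. The gap is right after 'allege'.

Who did the curator allege ___ must expect Clara to describe the article so carelessly?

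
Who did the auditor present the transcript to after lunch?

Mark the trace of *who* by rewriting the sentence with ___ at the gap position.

Who did the auditor present the transcript to ___ after lunch?

Before movement: The auditor did present the transcript to who after lunch.
The filler 'who' is interpreted as the object of the preposition 'to' (recipient of 'present'). The gap is right after 'to'.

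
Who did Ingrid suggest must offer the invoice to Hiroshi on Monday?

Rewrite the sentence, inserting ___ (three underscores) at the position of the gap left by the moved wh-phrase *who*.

Who did Ingrid suggest ___ must offer the invoice to Hiroshi on Monday?

Pre-movement form: Ingrid did suggest who must offer the invoice to Hiroshi on Monday.
'who' is the subject of the clause embedded under 'suggest'. The gap is right after 'suggest'.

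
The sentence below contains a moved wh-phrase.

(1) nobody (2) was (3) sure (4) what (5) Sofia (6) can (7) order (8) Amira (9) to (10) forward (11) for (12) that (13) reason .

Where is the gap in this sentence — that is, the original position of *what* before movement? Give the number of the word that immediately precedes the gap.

10

In situ: Sofia can order Amira to forward what for that reason.
'what' is the direct object of 'forward'. It moves to the left edge, and the trace sits right after 'forward':
Nobody was sure what Sofia can order Amira to forward ___ for that reason.
'forward' is word 10.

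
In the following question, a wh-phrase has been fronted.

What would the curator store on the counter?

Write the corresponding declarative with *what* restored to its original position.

'what' functions as the direct object of 'store'. Wh-movement fronts it, leaving a gap right after 'store':
What would the curator store ___ on the counter?

The curator would store what on the counter.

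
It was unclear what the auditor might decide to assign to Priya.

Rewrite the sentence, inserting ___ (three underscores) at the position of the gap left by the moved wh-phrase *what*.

Pre-movement form: The auditor might decide to assign what to Priya.
The filler 'what' is interpreted as the direct object of 'assign'. The gap is right after 'assign'.

It was unclear what the auditor might decide to assign ___ to Priya.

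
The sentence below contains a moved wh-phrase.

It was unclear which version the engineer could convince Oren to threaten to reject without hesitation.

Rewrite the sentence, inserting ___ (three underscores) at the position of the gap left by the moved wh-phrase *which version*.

It was unclear which version the engineer could convince Oren to threaten to reject ___ without hesitation.

Underlying clause: The engineer could convince Oren to threaten to reject which version without hesitation.
The filler 'which version' is interpreted as the direct object of 'reject'. The gap is right after 'reject'.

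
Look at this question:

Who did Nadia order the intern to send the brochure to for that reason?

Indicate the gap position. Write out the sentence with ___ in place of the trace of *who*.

Who did Nadia order the intern to send the brochure to ___ for that reason?

Before movement: Nadia did order the intern to send the brochure to who for that reason.
'who' functions as the object of the preposition 'to' (recipient of 'send'). The gap is right after 'to'.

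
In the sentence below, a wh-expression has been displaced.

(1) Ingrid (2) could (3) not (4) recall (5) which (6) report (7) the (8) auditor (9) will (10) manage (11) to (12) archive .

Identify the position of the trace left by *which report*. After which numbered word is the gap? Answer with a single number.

Underlying clause: The auditor will manage to archive which report.
The filler 'which report' is interpreted as the direct object of 'archive'. It moves to the left edge, and the trace sits right after 'archive':
Ingrid could not recall which report the auditor will manage to archive ___.
'archive' is word 12.

12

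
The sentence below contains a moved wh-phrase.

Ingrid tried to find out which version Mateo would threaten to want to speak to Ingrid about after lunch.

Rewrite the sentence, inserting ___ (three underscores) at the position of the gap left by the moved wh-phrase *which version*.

Before movement: Mateo would threaten to want to speak to Ingrid about which version after lunch.
'which version' functions as the object of the preposition 'about'. The gap is right after 'about'.

Ingrid tried to find out which version Mateo would threaten to want to speak to Ingrid about ___ after lunch.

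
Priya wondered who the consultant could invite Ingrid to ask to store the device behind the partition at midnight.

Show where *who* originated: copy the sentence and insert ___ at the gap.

Pre-movement form: The consultant could invite Ingrid to ask who to store the device behind the partition at midnight.
'who' is the direct object of 'ask'. The gap is right after 'ask'.

Priya wondered who the consultant could invite Ingrid to ask ___ to store the device behind the partition at midnight.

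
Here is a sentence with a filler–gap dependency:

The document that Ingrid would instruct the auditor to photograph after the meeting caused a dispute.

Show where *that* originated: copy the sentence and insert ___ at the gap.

The filler 'that' is interpreted as the direct object of 'photograph'. The gap is right after 'photograph'.

The document that Ingrid would instruct the auditor to photograph ___ after the meeting caused a dispute.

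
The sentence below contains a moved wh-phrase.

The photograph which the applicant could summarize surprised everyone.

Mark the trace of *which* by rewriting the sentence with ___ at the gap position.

'which' functions as the direct object of 'summarize'. The gap is right after 'summarize'.

The photograph which the applicant could summarize ___ surprised everyone.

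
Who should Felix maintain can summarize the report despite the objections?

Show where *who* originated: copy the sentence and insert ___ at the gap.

Who should Felix maintain ___ can summarize the report despite the objections?

Pre-movement form: Felix should maintain who can summarize the report despite the objections.
'who' functions as the subject of the clause embedded under 'maintain'. The gap is right after 'maintain'.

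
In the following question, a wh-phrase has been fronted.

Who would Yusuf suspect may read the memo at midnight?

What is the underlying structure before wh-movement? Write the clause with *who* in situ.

'who' is the subject of the clause embedded under 'suspect'. Fronting leaves a gap immediately after 'suspect':
Who would Yusuf suspect ___ may read the memo at midnight?

Yusuf would suspect who may read the memo at midnight.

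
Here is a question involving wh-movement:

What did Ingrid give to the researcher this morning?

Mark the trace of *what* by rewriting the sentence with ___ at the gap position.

In situ: Ingrid did give what to the researcher this morning.
The filler 'what' is interpreted as the direct object of 'give'. The gap is right after 'give'.

What did Ingrid give ___ to the researcher this morning?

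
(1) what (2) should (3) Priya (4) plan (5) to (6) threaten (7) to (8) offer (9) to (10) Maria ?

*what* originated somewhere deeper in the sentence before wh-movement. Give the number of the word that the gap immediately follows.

8

Pre-movement form: Priya should plan to threaten to offer what to Maria.
The filler 'what' is interpreted as the direct object of 'offer'. Wh-movement fronts it, leaving a gap right after 'offer':
What should Priya plan to threaten to offer ___ to Maria?
'offer' is word 8.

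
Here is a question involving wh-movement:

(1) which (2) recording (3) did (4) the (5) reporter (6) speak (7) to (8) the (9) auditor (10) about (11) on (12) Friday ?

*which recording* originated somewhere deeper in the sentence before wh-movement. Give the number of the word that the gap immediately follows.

Underlying clause: The reporter did speak to the auditor about which recording on Friday.
'which recording' is the object of the preposition 'about'. Wh-movement fronts it, leaving a gap right after 'about':
Which recording did the reporter speak to the auditor about ___ on Friday?
'about' is word 10.

10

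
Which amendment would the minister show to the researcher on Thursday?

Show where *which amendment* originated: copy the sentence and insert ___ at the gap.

Before movement: The minister would show which amendment to the researcher on Thursday.
The filler 'which amendment' is interpreted as the direct object of 'show'. The gap is right after 'show'.

Which amendment would the minister show ___ to the researcher on Thursday?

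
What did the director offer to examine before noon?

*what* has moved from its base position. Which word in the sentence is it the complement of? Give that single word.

examine

Underlying clause: The director did offer to examine what before noon.
The filler 'what' is interpreted as the direct object of 'examine'. Fronting leaves a gap immediately after 'examine':
What did the director offer to examine ___ before noon?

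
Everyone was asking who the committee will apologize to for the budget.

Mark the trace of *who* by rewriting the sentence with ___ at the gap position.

Pre-movement form: The committee will apologize to who for the budget.
The filler 'who' is interpreted as the object of the preposition 'to'. The gap is right after 'to'.

Everyone was asking who the committee will apologize to ___ for the budget.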